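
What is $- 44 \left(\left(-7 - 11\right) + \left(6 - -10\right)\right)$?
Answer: $88$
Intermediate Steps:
$- 44 \left(\left(-7 - 11\right) + \left(6 - -10\right)\right) = - 44 \left(-18 + \left(6 + 10\right)\right) = - 44 \left(-18 + 16\right) = \left(-44\right) \left(-2\right) = 88$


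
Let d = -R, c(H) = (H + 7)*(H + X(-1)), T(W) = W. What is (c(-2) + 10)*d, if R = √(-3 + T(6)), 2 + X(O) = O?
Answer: 15*√3 ≈ 25.981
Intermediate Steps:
X(O) = -2 + O
c(H) = (-3 + H)*(7 + H) (c(H) = (H + 7)*(H + (-2 - 1)) = (7 + H)*(H - 3) = (7 + H)*(-3 + H) = (-3 + H)*(7 + H))
R = √3 (R = √(-3 + 6) = √3 ≈ 1.7320)
d = -√3 ≈ -1.7320
(c(-2) + 10)*d = ((-21 + (-2)² + 4*(-2)) + 10)*(-√3) = ((-21 + 4 - 8) + 10)*(-√3) = (-25 + 10)*(-√3) = -(-15)*√3 = 15*√3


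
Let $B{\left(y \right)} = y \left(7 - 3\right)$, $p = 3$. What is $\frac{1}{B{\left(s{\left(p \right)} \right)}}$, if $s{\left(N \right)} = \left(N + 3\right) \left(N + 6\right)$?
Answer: $\frac{1}{216} \approx 0.0046296$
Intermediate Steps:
$s{\left(N \right)} = \left(3 + N\right) \left(6 + N\right)$
$B{\left(y \right)} = 4 y$ ($B{\left(y \right)} = y 4 = 4 y$)
$\frac{1}{B{\left(s{\left(p \right)} \right)}} = \frac{1}{4 \left(18 + 3^{2} + 9 \cdot 3\right)} = \frac{1}{4 \left(18 + 9 + 27\right)} = \frac{1}{4 \cdot 54} = \frac{1}{216}$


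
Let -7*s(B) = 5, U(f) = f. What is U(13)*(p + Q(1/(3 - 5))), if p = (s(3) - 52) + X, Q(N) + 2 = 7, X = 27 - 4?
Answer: -2249/7 ≈ -321.29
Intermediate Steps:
s(B) = -5/7 (s(B) = -⅐*5 = -5/7)
X = 23
Q(N) = 5 (Q(N) = -2 + 7 = 5)
p = -208/7 (p = (-5/7 - 52) + 23 = -369/7 + 23 = -208/7 ≈ -29.714)
U(13)*(p + Q(1/(3 - 5))) = 13*(-208/7 + 5) = 13*(-173/7) = -2249/7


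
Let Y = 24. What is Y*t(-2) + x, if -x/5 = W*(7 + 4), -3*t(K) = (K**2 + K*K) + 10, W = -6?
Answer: 186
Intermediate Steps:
t(K) = -10/3 - 2*K**2/3 (t(K) = -((K**2 + K*K) + 10)/3 = -((K**2 + K**2) + 10)/3 = -(2*K**2 + 10)/3 = -(10 + 2*K**2)/3 = -10/3 - 2*K**2/3)
x = 330 (x = -(-30)*(7 + 4) = -(-30)*11 = -5*(-66) = 330)
Y*t(-2) + x = 24*(-10/3 - 2/3*(-2)**2) + 330 = 24*(-10/3 - 2/3*4) + 330 = 24*(-10/3 - 8/3) + 330 = 24*(-6) + 330 = -144 + 330 = 186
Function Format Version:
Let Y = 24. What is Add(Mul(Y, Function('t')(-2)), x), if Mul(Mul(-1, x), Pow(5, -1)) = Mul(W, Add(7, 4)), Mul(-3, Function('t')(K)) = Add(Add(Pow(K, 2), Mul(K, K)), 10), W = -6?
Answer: 186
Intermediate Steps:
Function('t')(K) = Add(Rational(-10, 3), Mul(Rational(-2, 3), Pow(K, 2))) (Function('t')(K) = Mul(Rational(-1, 3), Add(Add(Pow(K, 2), Mul(K, K)), 10)) = Mul(Rational(-1, 3), Add(Add(Pow(K, 2), Pow(K, 2)), 10)) = Mul(Rational(-1, 3), Add(Mul(2, Pow(K, 2)), 10)) = Mul(Rational(-1, 3), Add(10, Mul(2, Pow(K, 2)))) = Add(Rational(-10, 3), Mul(Rational(-2, 3), Pow(K, 2))))
x = 330 (x = Mul(-5, Mul(-6, Add(7, 4))) = Mul(-5, Mul(-6, 11)) = Mul(-5, -66) = 330)
Add(Mul(Y, Function('t')(-2)), x) = Add(Mul(24, Add(Rational(-10, 3), Mul(Rational(-2, 3), Pow(-2, 2)))), 330) = Add(Mul(24, Add(Rational(-10, 3), Mul(Rational(-2, 3), 4))), 330) = Add(Mul(24, Add(Rational(-10, 3), Rational(-8, 3))), 330) = Add(Mul(24, -6), 330) = Add(-144, 330) = 186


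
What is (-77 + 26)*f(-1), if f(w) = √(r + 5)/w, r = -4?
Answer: 51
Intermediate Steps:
f(w) = 1/w (f(w) = √(-4 + 5)/w = √1/w = 1/w)
(-77 + 26)*f(-1) = (-77 + 26)/(-1) = -51*(-1) = 51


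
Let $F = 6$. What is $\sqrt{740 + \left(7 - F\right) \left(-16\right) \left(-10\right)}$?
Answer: $30$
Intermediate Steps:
$\sqrt{740 + \left(7 - F\right) \left(-16\right) \left(-10\right)} = \sqrt{740 + \left(7 - 6\right) \left(-16\right) \left(-10\right)} = \sqrt{740 + 1 \left(-16\right) \left(-10\right)} = \sqrt{740 - -160} = \sqrt{740 + 160} = \sqrt{900} = 30$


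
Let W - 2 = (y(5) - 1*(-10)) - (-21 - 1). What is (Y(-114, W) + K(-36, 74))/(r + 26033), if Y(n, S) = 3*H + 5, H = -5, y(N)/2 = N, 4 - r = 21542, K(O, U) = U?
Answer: 64/4495 ≈ 0.014238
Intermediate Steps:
r = -21538 (r = 4 - 1*21542 = 4 - 21542 = -21538)
y(N) = 2*N
W = 44 (W = 2 + ((2*5 - 1*(-10)) - (-21 - 1)) = 2 + ((10 + 10) - 1*(-22)) = 2 + (20 + 22) = 2 + 42 = 44)
Y(n, S) = -10 (Y(n, S) = 3*(-5) + 5 = -15 + 5 = -10)
(Y(-114, W) + K(-36, 74))/(r + 26033) = (-10 + 74)/(-21538 + 26033) = 64/4495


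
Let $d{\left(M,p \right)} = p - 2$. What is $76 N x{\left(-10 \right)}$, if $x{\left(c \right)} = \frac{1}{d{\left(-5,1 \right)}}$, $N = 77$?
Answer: $-5852$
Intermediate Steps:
$d{\left(M,p \right)} = -2 + p$
$x{\left(c \right)} = -1$ ($x{\left(c \right)} = \frac{1}{-2 + 1} = \frac{1}{-1} = -1$)
$76 N x{\left(-10 \right)} = 76 \cdot 77 \left(-1\right) = 5852 \left(-1\right) = -5852$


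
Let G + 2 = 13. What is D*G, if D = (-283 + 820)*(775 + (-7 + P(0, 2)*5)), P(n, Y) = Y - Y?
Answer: 4536576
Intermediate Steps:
G = 11 (G = -2 + 13 = 11)
P(n, Y) = 0
D = 412416 (D = (-283 + 820)*(775 + (-7 + 0*5)) = 537*(775 + (-7 + 0)) = 537*(775 - 7) = 537*768 = 412416)
D*G = 412416*11 = 4536576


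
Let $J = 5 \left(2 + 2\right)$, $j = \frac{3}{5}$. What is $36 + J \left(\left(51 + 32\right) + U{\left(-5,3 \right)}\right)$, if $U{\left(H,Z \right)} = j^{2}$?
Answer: $\frac{8516}{5} \approx 1703.2$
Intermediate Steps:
$j = \frac{3}{5}$ ($j = 3 \cdot \frac{1}{5} = \frac{3}{5} \approx 0.6$)
$J = 20$ ($J = 5 \cdot 4 = 20$)
$U{\left(H,Z \right)} = \frac{9}{25}$ ($U{\left(H,Z \right)} = \left(\frac{3}{5}\right)^{2} = \frac{9}{25}$)
$36 + J \left(\left(51 + 32\right) + U{\left(-5,3 \right)}\right) = 36 + 20 \left(\left(51 + 32\right) + \frac{9}{25}\right) = 36 + 20 \left(83 + \frac{9}{25}\right) = 36 + 20 \cdot \frac{2084}{25} = 36 + \frac{8336}{5} = \frac{8516}{5}$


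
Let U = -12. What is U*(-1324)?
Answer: 15888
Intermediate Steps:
U*(-1324) = -12*(-1324) = 15888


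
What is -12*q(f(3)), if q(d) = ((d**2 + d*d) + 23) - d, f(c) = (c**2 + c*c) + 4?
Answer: -11628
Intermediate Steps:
f(c) = 4 + 2*c**2 (f(c) = (c**2 + c**2) + 4 = 2*c**2 + 4 = 4 + 2*c**2)
q(d) = 23 - d + 2*d**2 (q(d) = ((d**2 + d**2) + 23) - d = (2*d**2 + 23) - d = (23 + 2*d**2) - d = 23 - d + 2*d**2)
-12*q(f(3)) = -12*(23 - (4 + 2*3**2) + 2*(4 + 2*3**2)**2) = -12*(23 - (4 + 2*9) + 2*(4 + 2*9)**2) = -12*(23 - (4 + 18) + 2*(4 + 18)**2) = -12*(23 - 1*22 + 2*22**2) = -12*(23 - 22 + 2*484) = -12*(23 - 22 + 968) = -12*969 = -11628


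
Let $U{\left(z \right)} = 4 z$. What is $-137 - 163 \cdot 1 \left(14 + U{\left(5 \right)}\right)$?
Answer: $-5679$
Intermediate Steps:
$-137 - 163 \cdot 1 \left(14 + U{\left(5 \right)}\right) = -137 - 163 \cdot 1 \left(14 + 4 \cdot 5\right) = -137 - 163 \cdot 1 \left(14 + 20\right) = -137 - 163 \cdot 1 \cdot 34 = -137 - 5542 = -5679$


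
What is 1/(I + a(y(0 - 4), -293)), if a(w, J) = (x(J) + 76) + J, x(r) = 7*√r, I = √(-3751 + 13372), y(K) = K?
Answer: 1/(-217 + 3*√1069 + 7*I*√293) ≈ -0.0041728 - 0.0042046*I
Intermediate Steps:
I = 3*√1069 (I = √9621 = 3*√1069 ≈ 98.087)
a(w, J) = 76 + J + 7*√J (a(w, J) = (7*√J + 76) + J = (76 + 7*√J) + J = 76 + J + 7*√J)
1/(I + a(y(0 - 4), -293)) = 1/(3*√1069 + (76 - 293 + 7*√(-293))) = 1/(3*√1069 + (76 - 293 + 7*(I*√293))) = 1/(3*√1069 + (76 - 293 + 7*I*√293)) = 1/(3*√1069 + (-217 + 7*I*√293)) = 1/(-217 + 3*√1069 + 7*I*√293)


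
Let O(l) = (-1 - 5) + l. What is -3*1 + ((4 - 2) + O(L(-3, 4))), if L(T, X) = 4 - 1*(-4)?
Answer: 1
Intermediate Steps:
L(T, X) = 8 (L(T, X) = 4 + 4 = 8)
O(l) = -6 + l
-3*1 + ((4 - 2) + O(L(-3, 4))) = -3*1 + ((4 - 2) + (-6 + 8)) = -3 + (2 + 2) = -3 + 4 = 1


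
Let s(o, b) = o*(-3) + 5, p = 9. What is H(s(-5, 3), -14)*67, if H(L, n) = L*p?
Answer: 12060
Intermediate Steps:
s(o, b) = 5 - 3*o (s(o, b) = -3*o + 5 = 5 - 3*o)
H(L, n) = 9*L (H(L, n) = L*9 = 9*L)
H(s(-5, 3), -14)*67 = (9*(5 - 3*(-5)))*67 = (9*(5 + 15))*67 = (9*20)*67 = 180*67 = 12060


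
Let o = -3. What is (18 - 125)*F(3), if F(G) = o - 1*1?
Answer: 428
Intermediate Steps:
F(G) = -4 (F(G) = -3 - 1*1 = -3 - 1 = -4)
(18 - 125)*F(3) = (18 - 125)*(-4) = -107*(-4) = 428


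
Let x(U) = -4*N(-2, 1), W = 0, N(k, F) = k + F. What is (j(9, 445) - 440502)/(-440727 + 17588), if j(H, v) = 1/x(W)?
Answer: 1762007/1692556 ≈ 1.0410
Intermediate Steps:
N(k, F) = F + k
x(U) = 4 (x(U) = -4*(1 - 2) = -4*(-1) = 4)
j(H, v) = 1/4
(j(9, 445) - 440502)/(-440727 + 17588) = (1/4 - 440502)/(-440727 + 17588) = -1762007/4/(-423139) = -1762007/4*(-1/423139) = 1762007/1692556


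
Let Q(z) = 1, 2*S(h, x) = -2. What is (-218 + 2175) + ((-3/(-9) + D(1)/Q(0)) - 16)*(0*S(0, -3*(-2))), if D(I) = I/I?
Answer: 1957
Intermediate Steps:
S(h, x) = -1 (S(h, x) = (½)*(-2) = -1)
D(I) = 1
(-218 + 2175) + ((-3/(-9) + D(1)/Q(0)) - 16)*(0*S(0, -3*(-2))) = (-218 + 2175) + ((-3/(-9) + 1/1) - 16)*(0*(-1)) = 1957 + ((-3*(-⅑) + 1*1) - 16)*0 = 1957 + ((⅓ + 1) - 16)*0 = 1957 + (4/3 - 16)*0 = 1957 - 44/3*0 = 1957 + 0 = 1957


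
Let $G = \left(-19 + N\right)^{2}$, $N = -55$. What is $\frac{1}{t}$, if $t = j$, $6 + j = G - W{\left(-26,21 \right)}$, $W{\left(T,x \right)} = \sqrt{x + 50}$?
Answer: $\frac{5470}{29920829} + \frac{\sqrt{71}}{29920829} \approx 0.0001831$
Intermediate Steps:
$W{\left(T,x \right)} = \sqrt{50 + x}$
$G = 5476$ ($G = \left(-19 - 55\right)^{2} = \left(-74\right)^{2} = 5476$)
$j = 5470 - \sqrt{71}$ ($j = -6 + \left(5476 - \sqrt{50 + 21}\right) = -6 + \left(5476 - \sqrt{71}\right) = 5470 - \sqrt{71} \approx 5461.6$)
$t = 5470 - \sqrt{71} \approx 5461.6$
$\frac{1}{t} = \frac{1}{5470 - \sqrt{71}}$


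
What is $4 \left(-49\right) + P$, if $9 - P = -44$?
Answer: $-143$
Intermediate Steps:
$P = 53$ ($P = 9 - -44 = 9 + 44 = 53$)
$4 \left(-49\right) + P = 4 \left(-49\right) + 53 = -196 + 53 = -143$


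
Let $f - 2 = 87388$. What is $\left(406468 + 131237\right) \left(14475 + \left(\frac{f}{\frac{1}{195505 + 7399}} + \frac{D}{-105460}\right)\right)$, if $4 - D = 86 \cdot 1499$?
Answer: $\frac{100550571767593197705}{10546} \approx 9.5345 \cdot 10^{15}$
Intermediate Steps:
$f = 87390$ ($f = 2 + 87388 = 87390$)
$D = -128910$ ($D = 4 - 86 \cdot 1499 = 4 - 128914 = -128910$)
$\left(406468 + 131237\right) \left(14475 + \left(\frac{f}{\frac{1}{195505 + 7399}} + \frac{D}{-105460}\right)\right) = \left(406468 + 131237\right) \left(14475 + \left(\frac{87390}{\frac{1}{195505 + 7399}} - \frac{128910}{-105460}\right)\right) = 537705 \left(14475 - \left(- \frac{12891}{10546} - \frac{87390}{\frac{1}{202904}}\right)\right) = 537705 \left(14475 + \left(87390 \frac{1}{\frac{1}{202904}} + \frac{12891}{10546}\right)\right) = 537705 \left(14475 + \left(87390 \cdot 202904 + \frac{12891}{10546}\right)\right) = 537705 \left(14475 + \left(17731780560 + \frac{12891}{10546}\right)\right) = 537705 \left(14475 + \frac{186999357798651}{10546}\right) = 537705 \cdot \frac{186999510452001}{10546} = \frac{100550571767593197705}{10546}$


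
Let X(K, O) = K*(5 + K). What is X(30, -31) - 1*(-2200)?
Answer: 3250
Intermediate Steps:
X(30, -31) - 1*(-2200) = 30*(5 + 30) - 1*(-2200) = 30*35 + 2200 = 1050 + 2200 = 3250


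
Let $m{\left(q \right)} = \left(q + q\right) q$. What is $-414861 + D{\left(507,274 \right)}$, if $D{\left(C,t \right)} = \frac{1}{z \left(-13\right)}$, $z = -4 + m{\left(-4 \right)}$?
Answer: $- \frac{151009405}{364} \approx -4.1486 \cdot 10^{5}$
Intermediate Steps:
$m{\left(q \right)} = 2 q^{2}$ ($m{\left(q \right)} = 2 q q = 2 q^{2}$)
$z = 28$ ($z = -4 + 2 \left(-4\right)^{2} = -4 + 2 \cdot 16 = -4 + 32 = 28$)
$D{\left(C,t \right)} = - \frac{1}{364}$ ($D{\left(C,t \right)} = \frac{1}{28 \left(-13\right)} = \frac{1}{-364} = - \frac{1}{364}$)
$-414861 + D{\left(507,274 \right)} = -414861 - \frac{1}{364} = - \frac{151009405}{364}$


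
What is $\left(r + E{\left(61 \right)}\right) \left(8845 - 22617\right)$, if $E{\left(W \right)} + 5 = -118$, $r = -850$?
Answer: $13400156$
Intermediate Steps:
$E{\left(W \right)} = -123$ ($E{\left(W \right)} = -5 - 118 = -123$)
$\left(r + E{\left(61 \right)}\right) \left(8845 - 22617\right) = \left(-850 - 123\right) \left(8845 - 22617\right) = \left(-973\right) \left(-13772\right) = 13400156$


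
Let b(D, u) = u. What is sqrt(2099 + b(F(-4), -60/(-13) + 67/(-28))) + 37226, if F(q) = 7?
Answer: 37226 + sqrt(69600895)/182 ≈ 37272.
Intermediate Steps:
sqrt(2099 + b(F(-4), -60/(-13) + 67/(-28))) + 37226 = sqrt(2099 + (-60/(-13) + 67/(-28))) + 37226 = sqrt(2099 + (-60*(-1/13) + 67*(-1/28))) + 37226 = sqrt(2099 + (60/13 - 67/28)) + 37226 = sqrt(2099 + 809/364) + 37226 = sqrt(764845/364) + 37226 = sqrt(69600895)/182 + 37226 = 37226 + sqrt(69600895)/182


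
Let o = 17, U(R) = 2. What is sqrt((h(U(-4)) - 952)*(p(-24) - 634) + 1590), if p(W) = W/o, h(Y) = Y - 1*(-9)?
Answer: 4*sqrt(10828694)/17 ≈ 774.28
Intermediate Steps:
h(Y) = 9 + Y (h(Y) = Y + 9 = 9 + Y)
p(W) = W/17
sqrt((h(U(-4)) - 952)*(p(-24) - 634) + 1590) = sqrt(((9 + 2) - 952)*((1/17)*(-24) - 634) + 1590) = sqrt((11 - 952)*(-24/17 - 634) + 1590) = sqrt(-941*(-10802/17) + 1590) = sqrt(10164682/17 + 1590) = sqrt(10191712/17) = 4*sqrt(10828694)/17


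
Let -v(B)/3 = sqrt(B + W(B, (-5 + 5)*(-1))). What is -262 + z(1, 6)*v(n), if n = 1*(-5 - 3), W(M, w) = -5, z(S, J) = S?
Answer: -262 - 3*I*sqrt(13) ≈ -262.0 - 10.817*I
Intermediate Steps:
n = -8 (n = 1*(-8) = -8)
v(B) = -3*sqrt(-5 + B) (v(B) = -3*sqrt(B - 5) = -3*sqrt(-5 + B))
-262 + z(1, 6)*v(n) = -262 + 1*(-3*sqrt(-5 - 8)) = -262 + 1*(-3*I*sqrt(13)) = -262 - 3*I*sqrt(13)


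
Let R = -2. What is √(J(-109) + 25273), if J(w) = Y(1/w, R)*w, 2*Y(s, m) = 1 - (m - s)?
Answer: 9*√310 ≈ 158.46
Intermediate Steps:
Y(s, m) = ½ + s/2 - m/2 (Y(s, m) = (1 - (m - s))/2 = (1 + (s - m))/2 = (1 + s - m)/2 = ½ + s/2 - m/2)
J(w) = w*(3/2 + 1/(2*w)) (J(w) = (½ + 1/(2*w) - ½*(-2))*w = (½ + 1/(2*w) + 1)*w = (3/2 + 1/(2*w))*w = w*(3/2 + 1/(2*w)))
√(J(-109) + 25273) = √((½ + (3/2)*(-109)) + 25273) = √((½ - 327/2) + 25273) = √(-163 + 25273) = √25110 = 9*√310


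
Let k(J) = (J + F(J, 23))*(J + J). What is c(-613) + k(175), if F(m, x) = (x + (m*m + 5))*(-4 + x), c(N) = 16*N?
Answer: 203893892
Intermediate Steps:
F(m, x) = (-4 + x)*(5 + x + m²) (F(m, x) = (x + (m² + 5))*(-4 + x) = (x + (5 + m²))*(-4 + x) = (5 + x + m²)*(-4 + x) = (-4 + x)*(5 + x + m²))
k(J) = 2*J*(532 + J + 19*J²) (k(J) = (J + (-20 + 23 + 23² - 4*J² + 23*J²))*(J + J) = (J + (-20 + 23 + 529 - 4*J² + 23*J²))*(2*J) = (J + (532 + 19*J²))*(2*J) = (532 + J + 19*J²)*(2*J) = 2*J*(532 + J + 19*J²))
c(-613) + k(175) = 16*(-613) + 2*175*(532 + 175 + 19*175²) = -9808 + 2*175*(532 + 175 + 19*30625) = -9808 + 2*175*(532 + 175 + 581875) = -9808 + 2*175*582582 = -9808 + 203903700 = 203893892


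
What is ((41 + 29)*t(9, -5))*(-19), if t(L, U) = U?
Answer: 6650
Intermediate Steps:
((41 + 29)*t(9, -5))*(-19) = ((41 + 29)*(-5))*(-19) = (70*(-5))*(-19) = -350*(-19) = 6650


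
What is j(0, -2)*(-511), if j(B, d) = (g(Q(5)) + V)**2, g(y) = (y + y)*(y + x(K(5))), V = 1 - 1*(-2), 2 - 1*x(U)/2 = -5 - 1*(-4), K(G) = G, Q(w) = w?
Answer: -6524959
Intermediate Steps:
x(U) = 6 (x(U) = 4 - 2*(-5 - 1*(-4)) = 4 - 2*(-5 + 4) = 4 - 2*(-1) = 4 + 2 = 6)
V = 3 (V = 1 + 2 = 3)
g(y) = 2*y*(6 + y) (g(y) = (y + y)*(y + 6) = (2*y)*(6 + y) = 2*y*(6 + y))
j(B, d) = 12769 (j(B, d) = (2*5*(6 + 5) + 3)**2 = (2*5*11 + 3)**2 = (110 + 3)**2 = 113**2 = 12769)
j(0, -2)*(-511) = 12769*(-511) = -6524959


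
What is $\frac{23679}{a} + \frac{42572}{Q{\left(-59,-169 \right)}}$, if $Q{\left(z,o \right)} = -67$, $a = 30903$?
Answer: $- \frac{438005341}{690167} \approx -634.64$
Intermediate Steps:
$\frac{23679}{a} + \frac{42572}{Q{\left(-59,-169 \right)}} = \frac{23679}{30903} + \frac{42572}{-67} = 23679 \cdot \frac{1}{30903} + 42572 \left(- \frac{1}{67}\right) = \frac{7893}{10301} - \frac{42572}{67} = - \frac{438005341}{690167}$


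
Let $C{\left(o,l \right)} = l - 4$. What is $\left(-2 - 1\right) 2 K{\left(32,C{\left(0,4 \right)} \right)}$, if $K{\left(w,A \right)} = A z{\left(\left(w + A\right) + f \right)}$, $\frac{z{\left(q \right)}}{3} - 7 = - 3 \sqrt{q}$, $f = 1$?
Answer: $0$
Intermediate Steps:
$z{\left(q \right)} = 21 - 9 \sqrt{q}$ ($z{\left(q \right)} = 21 + 3 \left(- 3 \sqrt{q}\right) = 21 - 9 \sqrt{q}$)
$C{\left(o,l \right)} = -4 + l$
$K{\left(w,A \right)} = A \left(21 - 9 \sqrt{1 + A + w}\right)$ ($K{\left(w,A \right)} = A \left(21 - 9 \sqrt{\left(w + A\right) + 1}\right) = A \left(21 - 9 \sqrt{\left(A + w\right) + 1}\right) = A \left(21 - 9 \sqrt{1 + A + w}\right)$)
$\left(-2 - 1\right) 2 K{\left(32,C{\left(0,4 \right)} \right)} = \left(-2 - 1\right) 2 \cdot 3 \left(-4 + 4\right) \left(7 - 3 \sqrt{1 + \left(-4 + 4\right) + 32}\right) = \left(-3\right) 2 \cdot 3 \cdot 0 \left(7 - 3 \sqrt{1 + 0 + 32}\right) = - 6 \cdot 3 \cdot 0 \left(7 - 3 \sqrt{33}\right) = \left(-6\right) 0 = 0$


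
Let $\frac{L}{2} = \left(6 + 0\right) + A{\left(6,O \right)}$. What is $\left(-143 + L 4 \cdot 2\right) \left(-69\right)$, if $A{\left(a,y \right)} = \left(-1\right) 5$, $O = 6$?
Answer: $8763$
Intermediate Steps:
$A{\left(a,y \right)} = -5$
$L = 2$ ($L = 2 \left(\left(6 + 0\right) - 5\right) = 2 \left(6 - 5\right) = 2 \cdot 1 = 2$)
$\left(-143 + L 4 \cdot 2\right) \left(-69\right) = \left(-143 + 2 \cdot 4 \cdot 2\right) \left(-69\right) = \left(-143 + 8 \cdot 2\right) \left(-69\right) = \left(-143 + 16\right) \left(-69\right) = \left(-127\right) \left(-69\right) = 8763$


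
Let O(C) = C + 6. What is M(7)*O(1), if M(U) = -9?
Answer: -63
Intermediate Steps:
O(C) = 6 + C
M(7)*O(1) = -9*(6 + 1) = -9*7 = -63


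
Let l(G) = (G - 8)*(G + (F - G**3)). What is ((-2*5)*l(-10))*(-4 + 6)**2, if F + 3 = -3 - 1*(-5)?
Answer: 712080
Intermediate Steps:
F = -1 (F = -3 + (-3 - 1*(-5)) = -3 + (-3 + 5) = -3 + 2 = -1)
l(G) = (-8 + G)*(-1 + G - G**3) (l(G) = (G - 8)*(G + (-1 - G**3)) = (-8 + G)*(-1 + G - G**3))
((-2*5)*l(-10))*(-4 + 6)**2 = ((-2*5)*(8 + (-10)**2 - 1*(-10)**4 - 9*(-10) + 8*(-10)**3))*(-4 + 6)**2 = -10*(8 + 100 - 1*10000 + 90 + 8*(-1000))*2**2 = -10*(8 + 100 - 10000 + 90 - 8000)*4 = -10*(-17802)*4 = 178020*4 = 712080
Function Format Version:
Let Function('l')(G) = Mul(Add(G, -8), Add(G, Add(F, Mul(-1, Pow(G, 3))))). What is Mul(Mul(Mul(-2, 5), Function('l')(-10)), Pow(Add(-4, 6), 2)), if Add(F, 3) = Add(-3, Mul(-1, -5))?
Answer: 712080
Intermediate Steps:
F = -1 (F = Add(-3, Add(-3, Mul(-1, -5))) = Add(-3, Add(-3, 5)) = Add(-3, 2) = -1)
Function('l')(G) = Mul(Add(-8, G), Add(-1, G, Mul(-1, Pow(G, 3)))) (Function('l')(G) = Mul(Add(G, -8), Add(G, Add(-1, Mul(-1, Pow(G, 3))))) = Mul(Add(-8, G), Add(-1, G, Mul(-1, Pow(G, 3)))))
Mul(Mul(Mul(-2, 5), Function('l')(-10)), Pow(Add(-4, 6), 2)) = Mul(Mul(Mul(-2, 5), Add(8, Pow(-10, 2), Mul(-1, Pow(-10, 4)), Mul(-9, -10), Mul(8, Pow(-10, 3)))), Pow(Add(-4, 6), 2)) = Mul(Mul(-10, Add(8, 100, Mul(-1, 10000), 90, Mul(8, -1000))), Pow(2, 2)) = Mul(Mul(-10, Add(8, 100, -10000, 90, -8000)), 4) = Mul(Mul(-10, -17802), 4) = Mul(178020, 4) = 712080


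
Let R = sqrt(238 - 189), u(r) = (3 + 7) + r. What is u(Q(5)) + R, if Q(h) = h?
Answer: 22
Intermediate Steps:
u(r) = 10 + r
R = 7 (R = sqrt(49) = 7)
u(Q(5)) + R = (10 + 5) + 7 = 15 + 7 = 22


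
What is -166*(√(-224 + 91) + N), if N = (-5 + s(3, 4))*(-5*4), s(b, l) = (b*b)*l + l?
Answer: 116200 - 166*I*√133 ≈ 1.162e+5 - 1914.4*I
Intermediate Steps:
s(b, l) = l + l*b² (s(b, l) = b²*l + l = l*b² + l = l + l*b²)
N = -700 (N = (-5 + 4*(1 + 3²))*(-5*4) = (-5 + 4*(1 + 9))*(-20) = (-5 + 4*10)*(-20) = (-5 + 40)*(-20) = 35*(-20) = -700)
-166*(√(-224 + 91) + N) = -166*(√(-224 + 91) - 700) = -166*(√(-133) - 700) = -166*(I*√133 - 700) = -166*(-700 + I*√133) = 116200 - 166*I*√133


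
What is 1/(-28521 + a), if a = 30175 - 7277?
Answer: -1/5623 ≈ -0.00017784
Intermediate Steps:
a = 22898
1/(-28521 + a) = 1/(-28521 + 22898) = 1/(-5623) = -1/5623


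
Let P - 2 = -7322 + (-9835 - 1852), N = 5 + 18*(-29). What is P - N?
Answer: -18490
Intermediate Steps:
N = -517 (N = 5 - 522 = -517)
P = -19007 (P = 2 + (-7322 + (-9835 - 1852)) = 2 + (-7322 - 11687) = 2 - 19009 = -19007)
P - N = -19007 - 1*(-517) = -19007 + 517 = -18490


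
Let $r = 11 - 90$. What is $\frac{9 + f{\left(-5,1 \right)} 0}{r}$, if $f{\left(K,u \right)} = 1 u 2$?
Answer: $- \frac{9}{79} \approx -0.11392$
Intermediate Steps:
$f{\left(K,u \right)} = 2 u$ ($f{\left(K,u \right)} = u 2 = 2 u$)
$r = -79$ ($r = 11 - 90 = -79$)
$\frac{9 + f{\left(-5,1 \right)} 0}{r} = \frac{9 + 2 \cdot 1 \cdot 0}{-79} = \left(9 + 2 \cdot 0\right) \left(- \frac{1}{79}\right) = \left(9 + 0\right) \left(- \frac{1}{79}\right) = 9 \left(- \frac{1}{79}\right) = - \frac{9}{79}$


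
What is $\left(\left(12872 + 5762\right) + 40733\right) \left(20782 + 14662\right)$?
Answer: $2104203948$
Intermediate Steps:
$\left(\left(12872 + 5762\right) + 40733\right) \left(20782 + 14662\right) = \left(18634 + 40733\right) 35444 = 59367 \cdot 35444 = 2104203948$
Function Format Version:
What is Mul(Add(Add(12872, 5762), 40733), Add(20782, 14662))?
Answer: 2104203948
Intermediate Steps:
Mul(Add(Add(12872, 5762), 40733), Add(20782, 14662)) = Mul(Add(18634, 40733), 35444) = Mul(59367, 35444) = 2104203948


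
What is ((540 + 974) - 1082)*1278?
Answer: 552096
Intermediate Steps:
((540 + 974) - 1082)*1278 = (1514 - 1082)*1278 = 432*1278 = 552096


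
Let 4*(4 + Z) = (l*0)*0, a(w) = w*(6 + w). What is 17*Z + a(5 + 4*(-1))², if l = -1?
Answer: -19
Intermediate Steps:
Z = -4 (Z = -4 + (-1*0*0)/4 = -4 + (0*0)/4 = -4 + (¼)*0 = -4 + 0 = -4)
17*Z + a(5 + 4*(-1))² = 17*(-4) + ((5 + 4*(-1))*(6 + (5 + 4*(-1))))² = -68 + ((5 - 4)*(6 + (5 - 4)))² = -68 + (1*(6 + 1))² = -68 + (1*7)² = -68 + 7² = -68 + 49 = -19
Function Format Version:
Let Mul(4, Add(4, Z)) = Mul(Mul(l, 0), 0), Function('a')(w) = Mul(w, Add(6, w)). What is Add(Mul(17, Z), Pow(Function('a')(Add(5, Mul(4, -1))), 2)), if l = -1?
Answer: -19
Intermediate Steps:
Z = -4 (Z = Add(-4, Mul(Rational(1, 4), Mul(Mul(-1, 0), 0))) = Add(-4, Mul(Rational(1, 4), Mul(0, 0))) = Add(-4, Mul(Rational(1, 4), 0)) = Add(-4, 0) = -4)
Add(Mul(17, Z), Pow(Function('a')(Add(5, Mul(4, -1))), 2)) = Add(Mul(17, -4), Pow(Mul(Add(5, Mul(4, -1)), Add(6, Add(5, Mul(4, -1)))), 2)) = Add(-68, Pow(Mul(Add(5, -4), Add(6, Add(5, -4))), 2)) = Add(-68, Pow(Mul(1, Add(6, 1)), 2)) = Add(-68, Pow(Mul(1, 7), 2)) = Add(-68, Pow(7, 2)) = Add(-68, 49) = -19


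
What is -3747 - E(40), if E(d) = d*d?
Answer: -5347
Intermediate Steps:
E(d) = d**2
-3747 - E(40) = -3747 - 1*40**2 = -3747 - 1*1600 = -3747 - 1600 = -5347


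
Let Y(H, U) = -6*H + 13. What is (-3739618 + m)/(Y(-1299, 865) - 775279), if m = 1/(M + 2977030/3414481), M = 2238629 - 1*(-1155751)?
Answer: 2063921706577635719/423573241970349920 ≈ 4.8726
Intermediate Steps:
Y(H, U) = 13 - 6*H
M = 3394380 (M = 2238629 + 1155751 = 3394380)
m = 487783/1655721284830 (m = 1/(3394380 + 2977030/3414481) = 1/(3394380 + 2977030*(1/3414481)) = 1/(3394380 + 425290/487783) = 1/(1655721284830/487783) = 487783/1655721284830 ≈ 2.9460e-7)
(-3739618 + m)/(Y(-1299, 865) - 775279) = (-3739618 + 487783/1655721284830)/((13 - 6*(-1299)) - 775279) = -6191765119732907157/(1655721284830*((13 + 7794) - 775279)) = -6191765119732907157/(1655721284830*(7807 - 775279)) = -6191765119732907157/1655721284830/(-767472) = -6191765119732907157/1655721284830*(-1/767472) = 2063921706577635719/423573241970349920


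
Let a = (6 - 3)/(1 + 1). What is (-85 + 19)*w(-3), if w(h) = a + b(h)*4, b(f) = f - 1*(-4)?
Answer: -363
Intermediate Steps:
b(f) = 4 + f (b(f) = f + 4 = 4 + f)
a = 3/2 ≈ 1.5000
w(h) = 35/2 + 4*h (w(h) = 3/2 + (4 + h)*4 = 3/2 + (16 + 4*h) = 35/2 + 4*h)
(-85 + 19)*w(-3) = (-85 + 19)*(35/2 + 4*(-3)) = -66*(35/2 - 12) = -66*11/2 = -363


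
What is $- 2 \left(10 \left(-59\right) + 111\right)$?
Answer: $958$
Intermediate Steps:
$- 2 \left(10 \left(-59\right) + 111\right) = - 2 \left(-590 + 111\right) = \left(-2\right) \left(-479\right) = 958$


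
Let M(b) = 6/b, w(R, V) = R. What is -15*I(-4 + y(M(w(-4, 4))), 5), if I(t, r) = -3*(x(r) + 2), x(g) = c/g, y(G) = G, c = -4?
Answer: 54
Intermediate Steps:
x(g) = -4/g
I(t, r) = -6 + 12/r (I(t, r) = -3*(-4/r + 2) = -3*(2 - 4/r) = -6 + 12/r)
-15*I(-4 + y(M(w(-4, 4))), 5) = -15*(-6 + 12/5) = -15*(-18/5) = 54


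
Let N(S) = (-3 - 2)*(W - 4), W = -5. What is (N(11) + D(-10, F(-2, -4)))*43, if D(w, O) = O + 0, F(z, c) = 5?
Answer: 2150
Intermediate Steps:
D(w, O) = O
N(S) = 45 (N(S) = (-3 - 2)*(-5 - 4) = -5*(-9) = 45)
(N(11) + D(-10, F(-2, -4)))*43 = (45 + 5)*43 = 50*43 = 2150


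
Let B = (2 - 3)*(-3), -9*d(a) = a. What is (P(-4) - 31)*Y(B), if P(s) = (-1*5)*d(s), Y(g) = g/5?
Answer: -299/15 ≈ -19.933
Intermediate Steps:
d(a) = -a/9
B = 3 (B = -1*(-3) = 3)
Y(g) = g/5 (Y(g) = g*(⅕) = g/5)
P(s) = 5*s/9 (P(s) = (-1*5)*(-s/9) = -(-5)*s/9 = 5*s/9)
(P(-4) - 31)*Y(B) = ((5/9)*(-4) - 31)*((⅕)*3) = (-20/9 - 31)*(⅗) = -299/9*⅗ = -299/15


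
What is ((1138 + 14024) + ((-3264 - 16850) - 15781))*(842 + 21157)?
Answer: -456105267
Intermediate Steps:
((1138 + 14024) + ((-3264 - 16850) - 15781))*(842 + 21157) = (15162 + (-20114 - 15781))*21999 = (15162 - 35895)*21999 = -20733*21999 = -456105267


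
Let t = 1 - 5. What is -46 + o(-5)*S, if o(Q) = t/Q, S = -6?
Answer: -254/5 ≈ -50.800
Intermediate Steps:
t = -4
o(Q) = -4/Q
-46 + o(-5)*S = -46 - 4/(-5)*(-6) = -46 - 4*(-⅕)*(-6) = -46 + (⅘)*(-6) = -46 - 24/5 = -254/5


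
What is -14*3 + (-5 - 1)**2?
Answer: -6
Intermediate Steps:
-14*3 + (-5 - 1)**2 = -42 + (-6)**2 = -42 + 36 = -6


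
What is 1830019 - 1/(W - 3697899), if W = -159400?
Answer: 7058930458682/3857299 ≈ 1.8300e+6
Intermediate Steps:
1830019 - 1/(W - 3697899) = 1830019 - 1/(-159400 - 3697899) = 1830019 - 1/(-3857299) = 1830019 - 1*(-1/3857299) = 1830019 + 1/3857299 = 7058930458682/3857299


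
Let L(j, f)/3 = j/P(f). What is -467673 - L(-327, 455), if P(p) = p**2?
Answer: -96820001844/207025 ≈ -4.6767e+5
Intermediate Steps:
L(j, f) = 3*j/f**2 (L(j, f) = 3*(j/(f**2)) = 3*(j/f**2) = 3*j/f**2)
-467673 - L(-327, 455) = -467673 - 3*(-327)/455**2 = -467673 - 3*(-327)/207025 = -467673 - 1*(-981/207025) = -467673 + 981/207025 = -96820001844/207025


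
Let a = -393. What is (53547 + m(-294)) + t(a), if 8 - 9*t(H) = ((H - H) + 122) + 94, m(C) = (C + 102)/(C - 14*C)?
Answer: 306852167/5733 ≈ 53524.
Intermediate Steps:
m(C) = -(102 + C)/(13*C) (m(C) = (102 + C)/((-13*C)) = (102 + C)*(-1/(13*C)) = -(102 + C)/(13*C))
t(H) = -208/9 (t(H) = 8/9 - (((H - H) + 122) + 94)/9 = 8/9 - ((0 + 122) + 94)/9 = 8/9 - (122 + 94)/9 = 8/9 - 1/9*216 = 8/9 - 24 = -208/9)
(53547 + m(-294)) + t(a) = (53547 + (1/13)*(-102 - 1*(-294))/(-294)) - 208/9 = (53547 + (1/13)*(-1/294)*(-102 + 294)) - 208/9 = (53547 + (1/13)*(-1/294)*192) - 208/9 = (53547 - 32/637) - 208/9 = 34109407/637 - 208/9 = 306852167/5733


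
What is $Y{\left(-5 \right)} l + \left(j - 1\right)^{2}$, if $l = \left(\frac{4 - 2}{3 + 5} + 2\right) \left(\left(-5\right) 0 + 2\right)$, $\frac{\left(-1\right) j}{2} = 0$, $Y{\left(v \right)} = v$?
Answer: $- \frac{43}{2} \approx -21.5$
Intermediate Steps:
$j = 0$ ($j = \left(-2\right) 0 = 0$)
$l = \frac{9}{2}$ ($l = \left(\frac{2}{8} + 2\right) \left(0 + 2\right) = \left(2 \cdot \frac{1}{8} + 2\right) 2 = \left(\frac{1}{4} + 2\right) 2 = \frac{9}{4} \cdot 2 = \frac{9}{2} \approx 4.5$)
$Y{\left(-5 \right)} l + \left(j - 1\right)^{2} = \left(-5\right) \frac{9}{2} + \left(0 - 1\right)^{2} = - \frac{45}{2} + \left(-1\right)^{2} = - \frac{45}{2} + 1 = - \frac{43}{2}$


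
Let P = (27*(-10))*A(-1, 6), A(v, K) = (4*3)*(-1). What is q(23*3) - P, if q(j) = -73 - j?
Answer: -3382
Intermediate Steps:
A(v, K) = -12 (A(v, K) = 12*(-1) = -12)
P = 3240 (P = (27*(-10))*(-12) = -270*(-12) = 3240)
q(23*3) - P = (-73 - 23*3) - 1*3240 = (-73 - 1*69) - 3240 = (-73 - 69) - 3240 = -142 - 3240 = -3382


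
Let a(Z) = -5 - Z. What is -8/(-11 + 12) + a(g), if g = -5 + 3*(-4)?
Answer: 4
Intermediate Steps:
g = -17 (g = -5 - 12 = -17)
-8/(-11 + 12) + a(g) = -8/(-11 + 12) + (-5 - 1*(-17)) = -8/1 + (-5 + 17) = -8*1 + 12 = -8 + 12 = 4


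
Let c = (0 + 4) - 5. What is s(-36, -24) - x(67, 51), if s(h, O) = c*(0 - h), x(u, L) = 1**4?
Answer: -37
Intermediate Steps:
c = -1 (c = 4 - 5 = -1)
x(u, L) = 1
s(h, O) = h (s(h, O) = -(0 - h) = -(-1)*h = h)
s(-36, -24) - x(67, 51) = -36 - 1*1 = -36 - 1 = -37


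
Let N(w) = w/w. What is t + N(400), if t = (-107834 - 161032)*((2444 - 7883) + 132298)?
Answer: -34108071893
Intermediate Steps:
t = -34108071894 (t = -268866*(-5439 + 132298) = -268866*126859 = -34108071894)
N(w) = 1
t + N(400) = -34108071894 + 1 = -34108071893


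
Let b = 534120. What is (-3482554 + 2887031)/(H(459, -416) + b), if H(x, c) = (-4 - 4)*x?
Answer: -595523/530448 ≈ -1.1227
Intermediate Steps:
H(x, c) = -8*x
(-3482554 + 2887031)/(H(459, -416) + b) = (-3482554 + 2887031)/(-8*459 + 534120) = -595523/(-3672 + 534120) = -595523/530448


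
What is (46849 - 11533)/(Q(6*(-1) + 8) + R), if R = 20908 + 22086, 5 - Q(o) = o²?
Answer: 35316/42995 ≈ 0.82140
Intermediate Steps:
Q(o) = 5 - o²
R = 42994
(46849 - 11533)/(Q(6*(-1) + 8) + R) = (46849 - 11533)/((5 - (6*(-1) + 8)²) + 42994) = 35316/((5 - (-6 + 8)²) + 42994) = 35316/((5 - 1*2²) + 42994) = 35316/((5 - 1*4) + 42994) = 35316/((5 - 4) + 42994) = 35316/(1 + 42994) = 35316/42995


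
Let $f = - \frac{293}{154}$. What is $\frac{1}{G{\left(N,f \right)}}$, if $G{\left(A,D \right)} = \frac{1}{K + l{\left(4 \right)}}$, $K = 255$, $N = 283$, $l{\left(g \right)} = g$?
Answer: $259$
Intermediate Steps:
$f = - \frac{293}{154}$ ($f = \left(-293\right) \frac{1}{154} = - \frac{293}{154} \approx -1.9026$)
$G{\left(A,D \right)} = \frac{1}{259}$ ($G{\left(A,D \right)} = \frac{1}{255 + 4} = \frac{1}{259}$)
$\frac{1}{G{\left(N,f \right)}} = \frac{1}{\frac{1}{259}} = 259$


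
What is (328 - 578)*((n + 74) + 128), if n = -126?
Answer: -19000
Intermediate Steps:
(328 - 578)*((n + 74) + 128) = (328 - 578)*((-126 + 74) + 128) = -250*(-52 + 128) = -250*76 = -19000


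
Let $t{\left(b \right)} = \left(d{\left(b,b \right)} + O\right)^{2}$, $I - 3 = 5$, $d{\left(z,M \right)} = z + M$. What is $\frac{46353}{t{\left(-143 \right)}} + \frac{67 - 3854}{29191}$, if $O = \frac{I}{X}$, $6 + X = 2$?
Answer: $\frac{346327165}{807072768} \approx 0.42912$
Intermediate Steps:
$X = -4$ ($X = -6 + 2 = -4$)
$d{\left(z,M \right)} = M + z$
$I = 8$ ($I = 3 + 5 = 8$)
$O = -2$ ($O = \frac{8}{-4} = 8 \left(- \frac{1}{4}\right) = -2$)
$t{\left(b \right)} = \left(-2 + 2 b\right)^{2}$ ($t{\left(b \right)} = \left(\left(b + b\right) - 2\right)^{2} = \left(2 b - 2\right)^{2} = \left(-2 + 2 b\right)^{2}$)
$\frac{46353}{t{\left(-143 \right)}} + \frac{67 - 3854}{29191} = \frac{46353}{4 \left(-1 - 143\right)^{2}} + \frac{67 - 3854}{29191} = \frac{46353}{4 \left(-144\right)^{2}} + \left(67 - 3854\right) \frac{1}{29191} = \frac{46353}{4 \cdot 20736} - \frac{3787}{29191} = \frac{46353}{82944} - \frac{3787}{29191} = 46353 \cdot \frac{1}{82944} - \frac{3787}{29191} = \frac{15451}{27648} - \frac{3787}{29191} = \frac{346327165}{807072768}$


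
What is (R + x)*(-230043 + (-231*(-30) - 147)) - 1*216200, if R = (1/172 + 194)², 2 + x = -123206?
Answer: 141293811768265/7396 ≈ 1.9104e+10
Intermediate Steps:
x = -123208 (x = -2 - 123206 = -123208)
R = 1113490161/29584 (R = (1/172 + 194)² = (33369/172)² = 1113490161/29584 ≈ 37638.)
(R + x)*(-230043 + (-231*(-30) - 147)) - 1*216200 = (1113490161/29584 - 123208)*(-230043 + (-231*(-30) - 147)) - 1*216200 = -2531495311*(-230043 + (6930 - 147))/29584 - 216200 = -2531495311*(-230043 + 6783)/29584 - 216200 = -2531495311/29584*(-223260) - 216200 = 141295410783465/7396 - 216200 = 141293811768265/7396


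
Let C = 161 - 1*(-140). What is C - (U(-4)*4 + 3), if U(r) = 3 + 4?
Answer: 270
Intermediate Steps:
C = 301 (C = 161 + 140 = 301)
U(r) = 7
C - (U(-4)*4 + 3) = 301 - (7*4 + 3) = 301 - (28 + 3) = 301 - 1*31 = 301 - 31 = 270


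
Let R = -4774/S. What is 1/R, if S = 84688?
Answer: -42344/2387 ≈ -17.739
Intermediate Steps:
R = -2387/42344 (R = -4774/84688 = -4774*1/84688 = -2387/42344 ≈ -0.056372)
1/R = 1/(-2387/42344) = -42344/2387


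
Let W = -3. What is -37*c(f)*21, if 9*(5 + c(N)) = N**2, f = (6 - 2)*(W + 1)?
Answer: -4921/3 ≈ -1640.3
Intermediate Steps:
f = -8 (f = (6 - 2)*(-3 + 1) = 4*(-2) = -8)
c(N) = -5 + N**2/9
-37*c(f)*21 = -37*(-5 + (1/9)*(-8)**2)*21 = -37*(-5 + (1/9)*64)*21 = -37*(-5 + 64/9)*21 = -37*19/9*21 = -703/9*21 = -4921/3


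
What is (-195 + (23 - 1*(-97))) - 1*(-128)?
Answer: 53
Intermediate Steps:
(-195 + (23 - 1*(-97))) - 1*(-128) = (-195 + (23 + 97)) + 128 = (-195 + 120) + 128 = -75 + 128 = 53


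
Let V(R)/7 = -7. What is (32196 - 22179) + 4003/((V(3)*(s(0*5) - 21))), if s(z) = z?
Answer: 10311496/1029 ≈ 10021.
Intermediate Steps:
V(R) = -49 (V(R) = 7*(-7) = -49)
(32196 - 22179) + 4003/((V(3)*(s(0*5) - 21))) = (32196 - 22179) + 4003/((-49*(0*5 - 21))) = 10017 + 4003/((-49*(0 - 21))) = 10017 + 4003/((-49*(-21))) = 10017 + 4003/1029 = 10311496/1029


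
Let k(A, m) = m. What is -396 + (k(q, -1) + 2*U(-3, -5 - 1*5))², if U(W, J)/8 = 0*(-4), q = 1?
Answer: -395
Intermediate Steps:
U(W, J) = 0 (U(W, J) = 8*(0*(-4)) = 8*0 = 0)
-396 + (k(q, -1) + 2*U(-3, -5 - 1*5))² = -396 + (-1 + 2*0)² = -396 + (-1 + 0)² = -396 + (-1)² = -396 + 1 = -395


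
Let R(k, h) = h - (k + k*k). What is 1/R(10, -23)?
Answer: -1/133 ≈ -0.0075188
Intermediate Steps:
R(k, h) = h - k - k² (R(k, h) = h - (k + k²) = h + (-k - k²) = h - k - k²)
1/R(10, -23) = 1/(-23 - 1*10 - 1*10²) = 1/(-23 - 10 - 1*100) = 1/(-23 - 10 - 100) = 1/(-133) = -1/133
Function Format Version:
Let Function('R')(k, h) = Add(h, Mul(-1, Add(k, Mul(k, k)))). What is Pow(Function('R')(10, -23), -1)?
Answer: Rational(-1, 133) ≈ -0.0075188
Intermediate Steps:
Function('R')(k, h) = Add(h, Mul(-1, k), Mul(-1, Pow(k, 2))) (Function('R')(k, h) = Add(h, Mul(-1, Add(k, Pow(k, 2)))) = Add(h, Add(Mul(-1, k), Mul(-1, Pow(k, 2)))) = Add(h, Mul(-1, k), Mul(-1, Pow(k, 2))))
Pow(Function('R')(10, -23), -1) = Pow(Add(-23, Mul(-1, 10), Mul(-1, Pow(10, 2))), -1) = Pow(Add(-23, -10, Mul(-1, 100)), -1) = Pow(Add(-23, -10, -100), -1) = Pow(-133, -1) = Rational(-1, 133)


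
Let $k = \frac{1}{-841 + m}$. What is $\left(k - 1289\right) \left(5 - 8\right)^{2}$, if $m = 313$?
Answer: $- \frac{2041779}{176} \approx -11601.0$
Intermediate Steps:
$k = - \frac{1}{528}$ ($k = \frac{1}{-841 + 313} = \frac{1}{-528} = - \frac{1}{528} \approx -0.0018939$)
$\left(k - 1289\right) \left(5 - 8\right)^{2} = \left(- \frac{1}{528} - 1289\right) \left(5 - 8\right)^{2} = - \frac{680593 \left(-3\right)^{2}}{528} = \left(- \frac{680593}{528}\right) 9 = - \frac{2041779}{176}$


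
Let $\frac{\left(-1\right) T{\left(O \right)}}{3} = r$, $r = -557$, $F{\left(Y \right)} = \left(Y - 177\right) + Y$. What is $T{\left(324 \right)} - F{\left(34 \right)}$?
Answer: $1780$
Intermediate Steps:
$F{\left(Y \right)} = -177 + 2 Y$ ($F{\left(Y \right)} = \left(-177 + Y\right) + Y = -177 + 2 Y$)
$T{\left(O \right)} = 1671$ ($T{\left(O \right)} = \left(-3\right) \left(-557\right) = 1671$)
$T{\left(324 \right)} - F{\left(34 \right)} = 1671 - \left(-177 + 2 \cdot 34\right) = 1671 - \left(-177 + 68\right) = 1671 - -109 = 1671 + 109 = 1780$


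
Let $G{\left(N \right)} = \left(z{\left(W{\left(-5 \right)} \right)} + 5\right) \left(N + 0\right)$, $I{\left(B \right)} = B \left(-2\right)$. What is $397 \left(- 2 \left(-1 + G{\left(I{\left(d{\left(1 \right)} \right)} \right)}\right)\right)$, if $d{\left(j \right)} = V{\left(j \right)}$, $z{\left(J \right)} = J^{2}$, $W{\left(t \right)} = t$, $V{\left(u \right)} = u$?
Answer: $48434$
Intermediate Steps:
$d{\left(j \right)} = j$
$I{\left(B \right)} = - 2 B$
$G{\left(N \right)} = 30 N$ ($G{\left(N \right)} = \left(\left(-5\right)^{2} + 5\right) \left(N + 0\right) = \left(25 + 5\right) N = 30 N$)
$397 \left(- 2 \left(-1 + G{\left(I{\left(d{\left(1 \right)} \right)} \right)}\right)\right) = 397 \left(- 2 \left(-1 + 30 \left(\left(-2\right) 1\right)\right)\right) = 397 \left(- 2 \left(-1 + 30 \left(-2\right)\right)\right) = 397 \left(- 2 \left(-1 - 60\right)\right) = 397 \left(\left(-2\right) \left(-61\right)\right) = 397 \cdot 122 = 48434$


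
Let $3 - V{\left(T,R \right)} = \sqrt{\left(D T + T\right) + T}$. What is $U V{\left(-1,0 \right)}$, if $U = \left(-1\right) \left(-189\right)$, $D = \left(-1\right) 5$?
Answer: $567 - 189 \sqrt{3} \approx 239.64$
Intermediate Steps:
$D = -5$
$U = 189$
$V{\left(T,R \right)} = 3 - \sqrt{3} \sqrt{- T}$ ($V{\left(T,R \right)} = 3 - \sqrt{\left(- 5 T + T\right) + T} = 3 - \sqrt{- 4 T + T} = 3 - \sqrt{- 3 T} = 3 - \sqrt{3} \sqrt{- T}$)
$U V{\left(-1,0 \right)} = 189 \left(3 - \sqrt{3} \sqrt{\left(-1\right) \left(-1\right)}\right) = 189 \left(3 - \sqrt{3} \sqrt{1}\right) = 189 \left(3 - \sqrt{3} \cdot 1\right) = 189 \left(3 - \sqrt{3}\right) = 567 - 189 \sqrt{3}$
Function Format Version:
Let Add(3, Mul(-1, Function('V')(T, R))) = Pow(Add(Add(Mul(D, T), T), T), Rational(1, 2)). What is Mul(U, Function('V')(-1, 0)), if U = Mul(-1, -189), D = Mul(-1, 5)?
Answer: Add(567, Mul(-189, Pow(3, Rational(1, 2)))) ≈ 239.64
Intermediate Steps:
D = -5
U = 189
Function('V')(T, R) = Add(3, Mul(-1, Pow(3, Rational(1, 2)), Pow(Mul(-1, T), Rational(1, 2)))) (Function('V')(T, R) = Add(3, Mul(-1, Pow(Add(Add(Mul(-5, T), T), T), Rational(1, 2)))) = Add(3, Mul(-1, Pow(Add(Mul(-4, T), T), Rational(1, 2)))) = Add(3, Mul(-1, Pow(Mul(-3, T), Rational(1, 2)))) = Add(3, Mul(-1, Mul(Pow(3, Rational(1, 2)), Pow(Mul(-1, T), Rational(1, 2))))) = Add(3, Mul(-1, Pow(3, Rational(1, 2)), Pow(Mul(-1, T), Rational(1, 2)))))
Mul(U, Function('V')(-1, 0)) = Mul(189, Add(3, Mul(-1, Pow(3, Rational(1, 2)), Pow(Mul(-1, -1), Rational(1, 2))))) = Mul(189, Add(3, Mul(-1, Pow(3, Rational(1, 2)), Pow(1, Rational(1, 2))))) = Mul(189, Add(3, Mul(-1, Pow(3, Rational(1, 2)), 1))) = Mul(189, Add(3, Mul(-1, Pow(3, Rational(1, 2))))) = Add(567, Mul(-189, Pow(3, Rational(1, 2))))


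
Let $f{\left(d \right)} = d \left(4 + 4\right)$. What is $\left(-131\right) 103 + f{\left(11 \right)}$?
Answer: $-13405$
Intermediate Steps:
$f{\left(d \right)} = 8 d$ ($f{\left(d \right)} = d 8 = 8 d$)
$\left(-131\right) 103 + f{\left(11 \right)} = \left(-131\right) 103 + 8 \cdot 11 = -13493 + 88 = -13405$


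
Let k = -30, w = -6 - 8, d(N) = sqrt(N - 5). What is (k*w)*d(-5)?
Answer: 420*I*sqrt(10) ≈ 1328.2*I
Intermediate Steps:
d(N) = sqrt(-5 + N)
w = -14
(k*w)*d(-5) = (-30*(-14))*sqrt(-5 - 5) = 420*sqrt(-10) = 420*(I*sqrt(10)) = 420*I*sqrt(10)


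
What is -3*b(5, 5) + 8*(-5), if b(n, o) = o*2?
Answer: -70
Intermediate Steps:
b(n, o) = 2*o
-3*b(5, 5) + 8*(-5) = -6*5 + 8*(-5) = -3*10 - 40 = -30 - 40 = -70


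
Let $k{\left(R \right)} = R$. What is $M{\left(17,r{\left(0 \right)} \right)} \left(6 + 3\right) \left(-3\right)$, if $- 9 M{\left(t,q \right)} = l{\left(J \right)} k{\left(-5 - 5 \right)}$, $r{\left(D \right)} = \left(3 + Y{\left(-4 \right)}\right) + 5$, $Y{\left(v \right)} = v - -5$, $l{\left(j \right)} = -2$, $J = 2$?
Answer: $60$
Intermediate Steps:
$Y{\left(v \right)} = 5 + v$ ($Y{\left(v \right)} = v + 5 = 5 + v$)
$r{\left(D \right)} = 9$ ($r{\left(D \right)} = \left(3 + \left(5 - 4\right)\right) + 5 = \left(3 + 1\right) + 5 = 4 + 5 = 9$)
$M{\left(t,q \right)} = - \frac{20}{9}$ ($M{\left(t,q \right)} = - \frac{\left(-2\right) \left(-5 - 5\right)}{9} = - \frac{\left(-2\right) \left(-10\right)}{9} = \left(- \frac{1}{9}\right) 20 = - \frac{20}{9}$)
$M{\left(17,r{\left(0 \right)} \right)} \left(6 + 3\right) \left(-3\right) = - \frac{20 \left(6 + 3\right) \left(-3\right)}{9} = - \frac{20 \cdot 9 \left(-3\right)}{9} = \left(- \frac{20}{9}\right) \left(-27\right) = 60$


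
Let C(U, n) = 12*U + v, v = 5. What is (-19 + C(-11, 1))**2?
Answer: 21316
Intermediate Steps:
C(U, n) = 5 + 12*U (C(U, n) = 12*U + 5 = 5 + 12*U)
(-19 + C(-11, 1))**2 = (-19 + (5 + 12*(-11)))**2 = (-19 + (5 - 132))**2 = (-19 - 127)**2 = (-146)**2 = 21316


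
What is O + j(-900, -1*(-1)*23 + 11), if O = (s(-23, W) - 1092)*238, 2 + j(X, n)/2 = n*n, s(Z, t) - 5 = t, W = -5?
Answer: -257588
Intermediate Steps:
s(Z, t) = 5 + t
j(X, n) = -4 + 2*n**2 (j(X, n) = -4 + 2*(n*n) = -4 + 2*n**2)
O = -259896 (O = ((5 - 5) - 1092)*238 = (0 - 1092)*238 = -1092*238 = -259896)
O + j(-900, -1*(-1)*23 + 11) = -259896 + (-4 + 2*(-1*(-1)*23 + 11)**2) = -259896 + (-4 + 2*(1*23 + 11)**2) = -259896 + (-4 + 2*(23 + 11)**2) = -259896 + (-4 + 2*34**2) = -259896 + (-4 + 2*1156) = -259896 + (-4 + 2312) = -259896 + 2308 = -257588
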